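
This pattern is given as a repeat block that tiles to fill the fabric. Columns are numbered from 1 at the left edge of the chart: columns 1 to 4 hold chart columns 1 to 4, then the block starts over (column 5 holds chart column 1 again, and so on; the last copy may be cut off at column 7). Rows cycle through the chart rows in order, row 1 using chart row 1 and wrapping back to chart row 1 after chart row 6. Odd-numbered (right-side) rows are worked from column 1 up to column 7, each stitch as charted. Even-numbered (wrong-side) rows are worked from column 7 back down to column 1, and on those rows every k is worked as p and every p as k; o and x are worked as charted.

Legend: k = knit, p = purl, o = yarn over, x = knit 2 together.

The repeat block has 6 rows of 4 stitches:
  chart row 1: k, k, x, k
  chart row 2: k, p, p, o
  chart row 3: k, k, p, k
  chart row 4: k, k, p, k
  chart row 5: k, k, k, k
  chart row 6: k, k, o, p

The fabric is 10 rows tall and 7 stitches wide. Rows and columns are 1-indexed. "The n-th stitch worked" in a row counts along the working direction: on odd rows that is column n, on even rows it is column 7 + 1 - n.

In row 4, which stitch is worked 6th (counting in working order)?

== STITCH ==
p

Derivation:
Row 4 uses chart row ((4-1) mod 6)+1 = 4. Row 4 is even, so WS.
Chart row 4 tiled across columns 1-7: k k p k k k p
Wrong side: read the tiled row from column 7 down to 1 and exchange k with p (leave o, x).
Row 4 as worked: k p p p k p p
Counting 6 along the worked row gives p.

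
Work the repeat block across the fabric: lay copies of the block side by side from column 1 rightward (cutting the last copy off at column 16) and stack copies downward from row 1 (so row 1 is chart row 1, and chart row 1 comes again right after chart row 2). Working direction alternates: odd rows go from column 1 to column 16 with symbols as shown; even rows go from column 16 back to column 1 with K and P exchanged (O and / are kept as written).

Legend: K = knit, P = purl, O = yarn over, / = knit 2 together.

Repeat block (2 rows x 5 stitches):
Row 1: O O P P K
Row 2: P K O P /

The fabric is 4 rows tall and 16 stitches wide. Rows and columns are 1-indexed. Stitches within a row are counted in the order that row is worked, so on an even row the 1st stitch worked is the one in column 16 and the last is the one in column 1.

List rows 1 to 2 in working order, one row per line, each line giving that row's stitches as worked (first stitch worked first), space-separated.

Row 1: chart row 1, RS - tile across columns 1-16 and work as-is.
Row 2: chart row 2, WS - tiled (columns 1-16): P K O P / P K O P / P K O P / P; work from column 16 back to 1 with K<->P swapped.

Result:
O O P P K O O P P K O O P P K O
K / K O P K / K O P K / K O P K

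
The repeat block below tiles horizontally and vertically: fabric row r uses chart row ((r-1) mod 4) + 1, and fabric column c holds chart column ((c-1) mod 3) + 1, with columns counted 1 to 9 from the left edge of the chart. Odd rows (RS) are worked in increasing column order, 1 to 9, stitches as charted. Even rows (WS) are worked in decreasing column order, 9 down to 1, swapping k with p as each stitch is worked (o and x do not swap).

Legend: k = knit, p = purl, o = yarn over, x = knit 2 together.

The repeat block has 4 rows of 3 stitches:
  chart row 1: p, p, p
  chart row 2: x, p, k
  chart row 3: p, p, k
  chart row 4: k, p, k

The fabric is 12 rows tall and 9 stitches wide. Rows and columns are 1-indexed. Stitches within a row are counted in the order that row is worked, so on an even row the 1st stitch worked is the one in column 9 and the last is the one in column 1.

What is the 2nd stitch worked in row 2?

Row 2 uses chart row ((2-1) mod 4)+1 = 2. Row 2 is even, so WS.
Chart row 2 tiled across columns 1-9: x p k x p k x p k
WS row: flip the tiled sequence (start at column 9) and apply k<->p; o and x stay.
Row 2 as worked: p k x p k x p k x
Counting 2 along the worked row gives k.

Result:
k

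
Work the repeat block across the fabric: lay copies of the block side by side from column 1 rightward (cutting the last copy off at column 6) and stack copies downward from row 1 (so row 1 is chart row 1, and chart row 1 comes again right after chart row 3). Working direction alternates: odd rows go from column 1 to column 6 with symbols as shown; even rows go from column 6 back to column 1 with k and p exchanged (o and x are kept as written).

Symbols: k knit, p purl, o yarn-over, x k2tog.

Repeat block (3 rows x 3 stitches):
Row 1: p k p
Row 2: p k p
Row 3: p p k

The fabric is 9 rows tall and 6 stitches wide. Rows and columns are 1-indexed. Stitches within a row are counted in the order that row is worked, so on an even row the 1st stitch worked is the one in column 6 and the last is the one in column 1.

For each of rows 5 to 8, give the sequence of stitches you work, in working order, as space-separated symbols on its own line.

Row 5: chart row 2, RS - tile across columns 1-6 and work as-is.
Row 6: chart row 3, WS - tiled (columns 1-6): p p k p p k; work from column 6 back to 1 with k<->p swapped.
Row 7: chart row 1, RS - tile across columns 1-6 and work as-is.
Row 8: chart row 2, WS - tiled (columns 1-6): p k p p k p; work from column 6 back to 1 with k<->p swapped.

Rows as worked:
p k p p k p
p k k p k k
p k p p k p
k p k k p k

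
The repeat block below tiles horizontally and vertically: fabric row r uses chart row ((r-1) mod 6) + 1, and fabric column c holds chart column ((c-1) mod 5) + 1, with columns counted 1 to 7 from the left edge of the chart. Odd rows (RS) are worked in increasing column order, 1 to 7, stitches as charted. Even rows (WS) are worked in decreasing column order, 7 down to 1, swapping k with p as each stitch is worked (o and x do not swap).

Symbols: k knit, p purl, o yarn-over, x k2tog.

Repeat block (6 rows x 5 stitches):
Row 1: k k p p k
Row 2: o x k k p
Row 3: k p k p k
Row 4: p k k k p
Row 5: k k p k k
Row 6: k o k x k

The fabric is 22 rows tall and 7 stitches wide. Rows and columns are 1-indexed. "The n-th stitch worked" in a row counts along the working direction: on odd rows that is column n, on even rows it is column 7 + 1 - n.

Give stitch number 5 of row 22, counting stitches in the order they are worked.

Stitch:
p

Derivation:
Row 22 uses chart row ((22-1) mod 6)+1 = 4. Row 22 is even, so WS.
Chart row 4 tiled across columns 1-7: p k k k p p k
Wrong side: read the tiled row from column 7 down to 1 and exchange k with p (leave o, x).
Row 22 as worked: p k k p p p k
Stitch 5 in working order -> p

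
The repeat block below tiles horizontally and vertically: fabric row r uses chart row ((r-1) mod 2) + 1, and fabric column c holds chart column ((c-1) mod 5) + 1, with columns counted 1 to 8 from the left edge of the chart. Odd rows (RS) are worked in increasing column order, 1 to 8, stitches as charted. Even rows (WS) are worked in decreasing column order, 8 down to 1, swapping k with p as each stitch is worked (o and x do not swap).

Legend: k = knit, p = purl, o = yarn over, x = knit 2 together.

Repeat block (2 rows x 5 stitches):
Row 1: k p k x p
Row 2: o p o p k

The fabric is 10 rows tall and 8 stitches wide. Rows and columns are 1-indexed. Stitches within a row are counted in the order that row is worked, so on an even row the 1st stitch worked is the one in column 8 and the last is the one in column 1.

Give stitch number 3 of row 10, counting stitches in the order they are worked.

Result:
o

Derivation:
Row 10: (10-1) mod 2 = 1, so use chart row 2. Even row -> WS.
Chart row 2 tiled across columns 1-8: o p o p k o p o
WS row: flip the tiled sequence (start at column 8) and apply k<->p; o and x stay.
Row 10 as worked: o k o p k o k o
Counting 3 along the worked row gives o.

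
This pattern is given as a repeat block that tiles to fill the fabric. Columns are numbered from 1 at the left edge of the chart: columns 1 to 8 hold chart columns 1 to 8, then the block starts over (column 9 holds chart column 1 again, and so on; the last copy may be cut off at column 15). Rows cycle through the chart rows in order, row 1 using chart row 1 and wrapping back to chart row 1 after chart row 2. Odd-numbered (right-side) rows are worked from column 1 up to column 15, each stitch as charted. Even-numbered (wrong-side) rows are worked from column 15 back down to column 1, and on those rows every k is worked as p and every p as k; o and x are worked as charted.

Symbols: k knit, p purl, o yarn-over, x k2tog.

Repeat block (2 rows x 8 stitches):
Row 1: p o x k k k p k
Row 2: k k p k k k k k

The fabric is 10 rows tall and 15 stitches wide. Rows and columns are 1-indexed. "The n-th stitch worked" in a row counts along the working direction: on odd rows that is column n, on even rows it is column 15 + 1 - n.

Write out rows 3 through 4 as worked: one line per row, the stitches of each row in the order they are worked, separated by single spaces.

== ROWS AS WORKED ==
p o x k k k p k p o x k k k p
p p p p k p p p p p p p k p p

Derivation:
Row 3: chart row 1, RS - tile across columns 1-15 and work as-is.
Row 4: chart row 2, WS - tiled (columns 1-15): k k p k k k k k k k p k k k k; work from column 15 back to 1 with k<->p swapped.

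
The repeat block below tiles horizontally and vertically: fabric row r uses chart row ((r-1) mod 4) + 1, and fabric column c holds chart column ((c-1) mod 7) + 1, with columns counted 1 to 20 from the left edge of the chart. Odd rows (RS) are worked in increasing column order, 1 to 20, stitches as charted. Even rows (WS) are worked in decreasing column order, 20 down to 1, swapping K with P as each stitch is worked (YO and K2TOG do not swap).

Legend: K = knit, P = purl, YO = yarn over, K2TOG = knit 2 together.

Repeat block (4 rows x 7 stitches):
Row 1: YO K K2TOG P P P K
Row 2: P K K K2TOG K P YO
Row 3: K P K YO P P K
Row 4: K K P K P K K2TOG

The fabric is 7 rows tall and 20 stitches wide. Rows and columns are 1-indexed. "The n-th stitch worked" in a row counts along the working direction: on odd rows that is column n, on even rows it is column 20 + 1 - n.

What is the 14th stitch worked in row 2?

For row 2: chart row = ((2-1) mod 4) + 1 = 2; this is a WS (even) row.
Chart row 2 tiled across columns 1-20: P K K K2TOG K P YO P K K K2TOG K P YO P K K K2TOG K P
Wrong side: read the tiled row from column 20 down to 1 and exchange K with P (leave YO, K2TOG).
Row 2 as worked: K P K2TOG P P K YO K P K2TOG P P K YO K P K2TOG P P K
The 14th stitch worked is YO.

Stitch:
YO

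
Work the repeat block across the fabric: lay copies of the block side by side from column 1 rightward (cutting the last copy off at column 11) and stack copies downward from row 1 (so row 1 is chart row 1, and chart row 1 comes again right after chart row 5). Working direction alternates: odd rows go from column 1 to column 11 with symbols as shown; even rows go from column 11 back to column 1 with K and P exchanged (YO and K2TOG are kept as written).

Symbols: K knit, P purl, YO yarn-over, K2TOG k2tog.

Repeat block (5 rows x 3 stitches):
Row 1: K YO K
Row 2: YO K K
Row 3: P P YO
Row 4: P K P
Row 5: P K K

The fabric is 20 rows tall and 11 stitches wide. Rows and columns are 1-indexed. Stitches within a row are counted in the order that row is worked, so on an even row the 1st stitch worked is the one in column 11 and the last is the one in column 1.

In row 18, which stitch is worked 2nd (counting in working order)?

Stitch:
K

Derivation:
Row 18: (18-1) mod 5 = 2, so use chart row 3. Even row -> WS.
Chart row 3 tiled across columns 1-11: P P YO P P YO P P YO P P
WS: work from column 11 back to column 1 (reverse the tiled row), swapping K<->P (YO and K2TOG unchanged).
Row 18 as worked: K K YO K K YO K K YO K K
Counting 2 along the worked row gives K.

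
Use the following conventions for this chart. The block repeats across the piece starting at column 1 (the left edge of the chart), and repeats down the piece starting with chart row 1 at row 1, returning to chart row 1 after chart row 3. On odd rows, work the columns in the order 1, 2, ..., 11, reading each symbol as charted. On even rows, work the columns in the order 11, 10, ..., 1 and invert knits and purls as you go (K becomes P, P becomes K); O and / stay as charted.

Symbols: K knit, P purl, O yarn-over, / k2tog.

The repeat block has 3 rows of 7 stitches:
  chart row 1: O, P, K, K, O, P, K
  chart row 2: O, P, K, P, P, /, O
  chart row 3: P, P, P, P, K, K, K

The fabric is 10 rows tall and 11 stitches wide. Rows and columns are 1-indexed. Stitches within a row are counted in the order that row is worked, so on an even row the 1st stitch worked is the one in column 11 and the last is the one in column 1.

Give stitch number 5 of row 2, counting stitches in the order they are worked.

Row 2: (2-1) mod 3 = 1, so use chart row 2. Even row -> WS.
Chart row 2 tiled across columns 1-11: O P K P P / O O P K P
WS: work from column 11 back to column 1 (reverse the tiled row), swapping K<->P (O and / unchanged).
Row 2 as worked: K P K O O / K K P K O
The 5th stitch worked is O.

== STITCH ==
O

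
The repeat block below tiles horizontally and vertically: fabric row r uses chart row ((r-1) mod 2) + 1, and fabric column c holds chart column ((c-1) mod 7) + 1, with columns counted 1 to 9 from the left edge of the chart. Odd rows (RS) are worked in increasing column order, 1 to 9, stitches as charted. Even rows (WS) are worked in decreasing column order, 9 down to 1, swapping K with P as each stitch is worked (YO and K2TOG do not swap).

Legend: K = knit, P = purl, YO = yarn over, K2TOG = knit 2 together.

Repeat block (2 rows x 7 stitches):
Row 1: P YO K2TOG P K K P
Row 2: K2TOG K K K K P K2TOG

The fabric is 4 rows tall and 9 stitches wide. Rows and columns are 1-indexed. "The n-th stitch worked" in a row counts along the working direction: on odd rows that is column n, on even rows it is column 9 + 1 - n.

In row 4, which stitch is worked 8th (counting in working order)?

Row 4 uses chart row ((4-1) mod 2)+1 = 2. Row 4 is even, so WS.
Chart row 2 tiled across columns 1-9: K2TOG K K K K P K2TOG K2TOG K
WS row: flip the tiled sequence (start at column 9) and apply K<->P; YO and K2TOG stay.
Row 4 as worked: P K2TOG K2TOG K P P P P K2TOG
The 8th stitch worked is P.

== STITCH ==
P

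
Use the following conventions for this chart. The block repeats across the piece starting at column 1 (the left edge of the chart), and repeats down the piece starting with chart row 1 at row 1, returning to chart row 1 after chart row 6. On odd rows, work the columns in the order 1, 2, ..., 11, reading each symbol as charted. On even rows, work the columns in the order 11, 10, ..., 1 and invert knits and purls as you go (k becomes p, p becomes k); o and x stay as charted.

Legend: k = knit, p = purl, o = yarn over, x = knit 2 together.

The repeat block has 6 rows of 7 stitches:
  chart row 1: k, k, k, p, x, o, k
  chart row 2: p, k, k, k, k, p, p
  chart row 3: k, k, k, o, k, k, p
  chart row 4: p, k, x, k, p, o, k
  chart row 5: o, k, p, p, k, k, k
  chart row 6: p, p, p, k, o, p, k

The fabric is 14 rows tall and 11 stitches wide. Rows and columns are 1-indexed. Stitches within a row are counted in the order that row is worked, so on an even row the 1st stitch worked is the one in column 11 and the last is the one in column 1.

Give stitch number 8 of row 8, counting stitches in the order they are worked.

Stitch:
p

Derivation:
Row 8: (8-1) mod 6 = 1, so use chart row 2. Even row -> WS.
Chart row 2 tiled across columns 1-11: p k k k k p p p k k k
WS: work from column 11 back to column 1 (reverse the tiled row), swapping k<->p (o and x unchanged).
Row 8 as worked: p p p k k k p p p p k
Counting 8 along the worked row gives p.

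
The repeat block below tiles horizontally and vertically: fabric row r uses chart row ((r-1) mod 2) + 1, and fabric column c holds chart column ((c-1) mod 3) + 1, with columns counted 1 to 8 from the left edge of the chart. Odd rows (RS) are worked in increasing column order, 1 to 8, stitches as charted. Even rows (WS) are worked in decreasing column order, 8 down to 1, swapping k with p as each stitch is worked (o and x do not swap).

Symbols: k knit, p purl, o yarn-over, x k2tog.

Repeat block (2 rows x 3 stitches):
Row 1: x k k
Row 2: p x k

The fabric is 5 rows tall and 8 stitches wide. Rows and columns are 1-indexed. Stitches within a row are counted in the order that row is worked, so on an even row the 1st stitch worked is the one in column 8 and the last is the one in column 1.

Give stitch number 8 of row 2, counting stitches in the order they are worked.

== STITCH ==
k

Derivation:
Row 2: (2-1) mod 2 = 1, so use chart row 2. Even row -> WS.
Chart row 2 tiled across columns 1-8: p x k p x k p x
Wrong side: read the tiled row from column 8 down to 1 and exchange k with p (leave o, x).
Row 2 as worked: x k p x k p x k
Stitch 8 in working order -> k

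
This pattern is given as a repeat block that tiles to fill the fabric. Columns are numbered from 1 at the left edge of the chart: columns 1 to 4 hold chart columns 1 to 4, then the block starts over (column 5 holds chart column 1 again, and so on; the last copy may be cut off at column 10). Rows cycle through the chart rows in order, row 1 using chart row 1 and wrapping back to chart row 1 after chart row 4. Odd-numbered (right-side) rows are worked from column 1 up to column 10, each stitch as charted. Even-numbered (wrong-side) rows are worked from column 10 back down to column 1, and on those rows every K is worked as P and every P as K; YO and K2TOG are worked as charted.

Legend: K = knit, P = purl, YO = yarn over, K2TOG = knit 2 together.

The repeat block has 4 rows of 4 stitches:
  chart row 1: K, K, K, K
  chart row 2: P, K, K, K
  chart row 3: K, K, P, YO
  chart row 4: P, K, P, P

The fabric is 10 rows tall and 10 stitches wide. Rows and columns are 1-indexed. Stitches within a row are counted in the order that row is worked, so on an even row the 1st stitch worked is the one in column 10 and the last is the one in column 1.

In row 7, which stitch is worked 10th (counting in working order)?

== STITCH ==
K

Derivation:
Row 7: (7-1) mod 4 = 2, so use chart row 3. Odd row -> RS.
Chart row 3 tiled across columns 1-10: K K P YO K K P YO K K
Right side: take the tiled row as-is (worked left to right from column 1).
Counting 10 along the worked row gives K.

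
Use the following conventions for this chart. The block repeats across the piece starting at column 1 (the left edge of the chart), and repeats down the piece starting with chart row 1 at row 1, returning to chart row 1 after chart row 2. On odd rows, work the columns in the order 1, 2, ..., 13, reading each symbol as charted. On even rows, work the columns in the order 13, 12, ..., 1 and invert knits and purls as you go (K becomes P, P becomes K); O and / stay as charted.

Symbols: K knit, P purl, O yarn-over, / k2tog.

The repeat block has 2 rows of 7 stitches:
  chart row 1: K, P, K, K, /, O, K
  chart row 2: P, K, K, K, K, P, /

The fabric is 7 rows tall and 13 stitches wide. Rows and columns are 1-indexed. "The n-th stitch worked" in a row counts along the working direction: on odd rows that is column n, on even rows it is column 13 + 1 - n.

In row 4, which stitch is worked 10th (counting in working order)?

Row 4 uses chart row ((4-1) mod 2)+1 = 2. Row 4 is even, so WS.
Chart row 2 tiled across columns 1-13: P K K K K P / P K K K K P
Wrong side: read the tiled row from column 13 down to 1 and exchange K with P (leave O, /).
Row 4 as worked: K P P P P K / K P P P P K
Counting 10 along the worked row gives P.

== STITCH ==
P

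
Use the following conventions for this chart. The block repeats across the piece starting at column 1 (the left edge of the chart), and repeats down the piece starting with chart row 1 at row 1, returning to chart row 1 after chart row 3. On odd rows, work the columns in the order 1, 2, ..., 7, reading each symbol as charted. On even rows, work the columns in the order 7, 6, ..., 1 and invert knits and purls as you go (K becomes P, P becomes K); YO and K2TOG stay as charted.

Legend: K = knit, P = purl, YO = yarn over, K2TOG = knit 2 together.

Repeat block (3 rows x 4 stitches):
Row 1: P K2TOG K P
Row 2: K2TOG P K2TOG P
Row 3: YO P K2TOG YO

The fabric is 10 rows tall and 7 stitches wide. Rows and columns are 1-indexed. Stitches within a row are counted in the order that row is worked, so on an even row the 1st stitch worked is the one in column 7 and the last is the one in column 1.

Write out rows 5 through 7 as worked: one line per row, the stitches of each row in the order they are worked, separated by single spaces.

Row 5: chart row 2, RS - tile across columns 1-7 and work as-is.
Row 6: chart row 3, WS - tiled (columns 1-7): YO P K2TOG YO YO P K2TOG; work from column 7 back to 1 with K<->P swapped.
Row 7: chart row 1, RS - tile across columns 1-7 and work as-is.

== ROWS AS WORKED ==
K2TOG P K2TOG P K2TOG P K2TOG
K2TOG K YO YO K2TOG K YO
P K2TOG K P P K2TOG K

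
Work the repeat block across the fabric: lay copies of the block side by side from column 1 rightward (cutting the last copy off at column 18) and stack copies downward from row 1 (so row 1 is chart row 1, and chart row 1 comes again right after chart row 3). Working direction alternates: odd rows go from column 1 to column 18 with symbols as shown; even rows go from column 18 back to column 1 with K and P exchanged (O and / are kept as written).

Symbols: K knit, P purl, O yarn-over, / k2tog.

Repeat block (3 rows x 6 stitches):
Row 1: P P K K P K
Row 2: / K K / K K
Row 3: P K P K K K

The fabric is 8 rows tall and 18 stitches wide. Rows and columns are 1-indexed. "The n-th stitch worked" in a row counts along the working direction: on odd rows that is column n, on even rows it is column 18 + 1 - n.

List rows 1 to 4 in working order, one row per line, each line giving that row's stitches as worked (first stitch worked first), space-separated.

Rows as worked:
P P K K P K P P K K P K P P K K P K
P P / P P / P P / P P / P P / P P /
P K P K K K P K P K K K P K P K K K
P K P P K K P K P P K K P K P P K K

Derivation:
Row 1: chart row 1, RS - tile across columns 1-18 and work as-is.
Row 2: chart row 2, WS - tiled (columns 1-18): / K K / K K / K K / K K / K K / K K; work from column 18 back to 1 with K<->P swapped.
Row 3: chart row 3, RS - tile across columns 1-18 and work as-is.
Row 4: chart row 1, WS - tiled (columns 1-18): P P K K P K P P K K P K P P K K P K; work from column 18 back to 1 with K<->P swapped.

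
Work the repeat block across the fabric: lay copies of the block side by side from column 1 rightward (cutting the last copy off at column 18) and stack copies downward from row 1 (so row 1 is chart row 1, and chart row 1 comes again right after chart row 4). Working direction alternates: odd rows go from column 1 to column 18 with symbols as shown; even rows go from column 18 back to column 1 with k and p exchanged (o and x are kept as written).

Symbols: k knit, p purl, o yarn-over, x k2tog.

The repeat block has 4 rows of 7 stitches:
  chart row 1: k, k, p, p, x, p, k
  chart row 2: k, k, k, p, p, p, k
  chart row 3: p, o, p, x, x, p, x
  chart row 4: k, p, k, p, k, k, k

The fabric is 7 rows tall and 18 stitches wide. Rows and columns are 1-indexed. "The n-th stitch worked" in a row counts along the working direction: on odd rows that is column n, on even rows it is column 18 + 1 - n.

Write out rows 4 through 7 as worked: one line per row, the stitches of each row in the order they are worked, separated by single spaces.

Row 4: chart row 4, WS - tiled (columns 1-18): k p k p k k k k p k p k k k k p k p; work from column 18 back to 1 with k<->p swapped.
Row 5: chart row 1, RS - tile across columns 1-18 and work as-is.
Row 6: chart row 2, WS - tiled (columns 1-18): k k k p p p k k k k p p p k k k k p; work from column 18 back to 1 with k<->p swapped.
Row 7: chart row 3, RS - tile across columns 1-18 and work as-is.

== ROWS AS WORKED ==
k p k p p p p k p k p p p p k p k p
k k p p x p k k k p p x p k k k p p
k p p p p k k k p p p p k k k p p p
p o p x x p x p o p x x p x p o p x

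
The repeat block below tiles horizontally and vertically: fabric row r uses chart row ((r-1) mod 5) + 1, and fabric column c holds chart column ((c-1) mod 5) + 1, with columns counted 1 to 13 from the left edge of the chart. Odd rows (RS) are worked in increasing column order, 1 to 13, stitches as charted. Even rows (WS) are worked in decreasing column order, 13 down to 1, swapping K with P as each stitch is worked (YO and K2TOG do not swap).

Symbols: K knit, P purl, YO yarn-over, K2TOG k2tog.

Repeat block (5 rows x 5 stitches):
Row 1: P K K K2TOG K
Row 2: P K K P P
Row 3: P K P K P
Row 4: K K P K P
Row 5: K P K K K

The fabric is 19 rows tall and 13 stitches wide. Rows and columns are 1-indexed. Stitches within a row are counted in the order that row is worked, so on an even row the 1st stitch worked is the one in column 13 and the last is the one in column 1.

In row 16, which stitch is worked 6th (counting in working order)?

Row 16 uses chart row ((16-1) mod 5)+1 = 1. Row 16 is even, so WS.
Chart row 1 tiled across columns 1-13: P K K K2TOG K P K K K2TOG K P K K
WS row: flip the tiled sequence (start at column 13) and apply K<->P; YO and K2TOG stay.
Row 16 as worked: P P K P K2TOG P P K P K2TOG P P K
The 6th stitch worked is P.

Result:
P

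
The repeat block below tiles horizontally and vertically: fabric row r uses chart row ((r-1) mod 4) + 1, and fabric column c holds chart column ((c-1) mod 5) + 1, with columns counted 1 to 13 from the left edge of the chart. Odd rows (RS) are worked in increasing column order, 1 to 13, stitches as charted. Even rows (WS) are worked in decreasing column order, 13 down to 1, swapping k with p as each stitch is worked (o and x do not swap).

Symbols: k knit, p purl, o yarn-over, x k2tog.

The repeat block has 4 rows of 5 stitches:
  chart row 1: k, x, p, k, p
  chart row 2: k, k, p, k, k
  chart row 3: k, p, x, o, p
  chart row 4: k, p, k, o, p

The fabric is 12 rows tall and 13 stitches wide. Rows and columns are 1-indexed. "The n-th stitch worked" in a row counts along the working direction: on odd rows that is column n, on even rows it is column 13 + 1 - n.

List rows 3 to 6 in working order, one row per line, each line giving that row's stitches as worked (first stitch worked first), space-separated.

Row 3: chart row 3, RS - tile across columns 1-13 and work as-is.
Row 4: chart row 4, WS - tiled (columns 1-13): k p k o p k p k o p k p k; work from column 13 back to 1 with k<->p swapped.
Row 5: chart row 1, RS - tile across columns 1-13 and work as-is.
Row 6: chart row 2, WS - tiled (columns 1-13): k k p k k k k p k k k k p; work from column 13 back to 1 with k<->p swapped.

Rows as worked:
k p x o p k p x o p k p x
p k p k o p k p k o p k p
k x p k p k x p k p k x p
k p p p p k p p p p k p p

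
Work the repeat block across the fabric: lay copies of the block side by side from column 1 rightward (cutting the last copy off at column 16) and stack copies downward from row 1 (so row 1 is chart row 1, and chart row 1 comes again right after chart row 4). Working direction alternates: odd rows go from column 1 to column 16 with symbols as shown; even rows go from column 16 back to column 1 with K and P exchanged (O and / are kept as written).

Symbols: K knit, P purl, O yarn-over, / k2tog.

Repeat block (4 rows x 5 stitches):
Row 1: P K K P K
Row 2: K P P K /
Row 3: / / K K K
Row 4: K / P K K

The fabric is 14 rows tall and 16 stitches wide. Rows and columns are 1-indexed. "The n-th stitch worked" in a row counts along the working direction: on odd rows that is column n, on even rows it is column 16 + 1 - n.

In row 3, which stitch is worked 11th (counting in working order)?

Row 3: (3-1) mod 4 = 2, so use chart row 3. Odd row -> RS.
Chart row 3 tiled across columns 1-16: / / K K K / / K K K / / K K K /
RS: work column 1 to column 16, symbols as charted — the tiled row is the row as worked.
Stitch 11 in working order -> /

Result:
/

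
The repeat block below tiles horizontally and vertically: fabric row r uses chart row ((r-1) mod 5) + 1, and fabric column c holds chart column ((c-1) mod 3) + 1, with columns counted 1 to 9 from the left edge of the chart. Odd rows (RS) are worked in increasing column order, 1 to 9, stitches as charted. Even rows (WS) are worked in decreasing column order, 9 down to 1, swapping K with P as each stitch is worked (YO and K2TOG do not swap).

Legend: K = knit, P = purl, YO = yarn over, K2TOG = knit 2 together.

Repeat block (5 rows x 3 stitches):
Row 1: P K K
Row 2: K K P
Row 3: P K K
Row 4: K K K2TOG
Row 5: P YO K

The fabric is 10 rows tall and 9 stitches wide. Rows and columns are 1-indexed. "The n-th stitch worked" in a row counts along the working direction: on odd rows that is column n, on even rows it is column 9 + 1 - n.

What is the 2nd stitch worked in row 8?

Row 8: (8-1) mod 5 = 2, so use chart row 3. Even row -> WS.
Chart row 3 tiled across columns 1-9: P K K P K K P K K
Wrong side: read the tiled row from column 9 down to 1 and exchange K with P (leave YO, K2TOG).
Row 8 as worked: P P K P P K P P K
Counting 2 along the worked row gives P.

== STITCH ==
P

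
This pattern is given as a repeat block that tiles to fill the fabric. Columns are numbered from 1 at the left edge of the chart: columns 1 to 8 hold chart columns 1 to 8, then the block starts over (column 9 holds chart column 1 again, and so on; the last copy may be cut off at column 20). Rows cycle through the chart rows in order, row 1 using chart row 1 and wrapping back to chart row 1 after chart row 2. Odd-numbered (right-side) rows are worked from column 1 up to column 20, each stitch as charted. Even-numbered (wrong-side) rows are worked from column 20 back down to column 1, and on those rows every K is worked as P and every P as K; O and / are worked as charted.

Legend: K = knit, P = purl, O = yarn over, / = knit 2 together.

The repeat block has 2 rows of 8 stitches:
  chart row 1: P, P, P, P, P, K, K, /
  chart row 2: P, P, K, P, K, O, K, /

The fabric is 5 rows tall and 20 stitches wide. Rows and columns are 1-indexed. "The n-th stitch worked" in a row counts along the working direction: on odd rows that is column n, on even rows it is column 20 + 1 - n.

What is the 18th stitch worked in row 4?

Stitch:
P

Derivation:
For row 4: chart row = ((4-1) mod 2) + 1 = 2; this is a WS (even) row.
Chart row 2 tiled across columns 1-20: P P K P K O K / P P K P K O K / P P K P
Wrong side: read the tiled row from column 20 down to 1 and exchange K with P (leave O, /).
Row 4 as worked: K P K K / P O P K P K K / P O P K P K K
The 18th stitch worked is P.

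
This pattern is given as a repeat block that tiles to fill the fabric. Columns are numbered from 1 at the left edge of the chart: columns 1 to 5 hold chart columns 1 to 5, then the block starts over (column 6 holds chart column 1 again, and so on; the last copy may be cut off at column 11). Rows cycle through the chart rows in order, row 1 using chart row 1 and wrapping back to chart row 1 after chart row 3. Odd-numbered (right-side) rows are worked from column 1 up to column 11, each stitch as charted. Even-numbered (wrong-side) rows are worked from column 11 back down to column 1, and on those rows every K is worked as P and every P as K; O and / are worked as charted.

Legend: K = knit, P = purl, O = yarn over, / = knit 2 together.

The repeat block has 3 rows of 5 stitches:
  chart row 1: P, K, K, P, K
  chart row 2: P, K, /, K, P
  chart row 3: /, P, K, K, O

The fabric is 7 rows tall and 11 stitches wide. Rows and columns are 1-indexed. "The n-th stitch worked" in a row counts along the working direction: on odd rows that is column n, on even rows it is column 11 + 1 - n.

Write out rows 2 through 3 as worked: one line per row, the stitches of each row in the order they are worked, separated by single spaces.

== ROWS AS WORKED ==
K K P / P K K P / P K
/ P K K O / P K K O /

Derivation:
Row 2: chart row 2, WS - tiled (columns 1-11): P K / K P P K / K P P; work from column 11 back to 1 with K<->P swapped.
Row 3: chart row 3, RS - tile across columns 1-11 and work as-is.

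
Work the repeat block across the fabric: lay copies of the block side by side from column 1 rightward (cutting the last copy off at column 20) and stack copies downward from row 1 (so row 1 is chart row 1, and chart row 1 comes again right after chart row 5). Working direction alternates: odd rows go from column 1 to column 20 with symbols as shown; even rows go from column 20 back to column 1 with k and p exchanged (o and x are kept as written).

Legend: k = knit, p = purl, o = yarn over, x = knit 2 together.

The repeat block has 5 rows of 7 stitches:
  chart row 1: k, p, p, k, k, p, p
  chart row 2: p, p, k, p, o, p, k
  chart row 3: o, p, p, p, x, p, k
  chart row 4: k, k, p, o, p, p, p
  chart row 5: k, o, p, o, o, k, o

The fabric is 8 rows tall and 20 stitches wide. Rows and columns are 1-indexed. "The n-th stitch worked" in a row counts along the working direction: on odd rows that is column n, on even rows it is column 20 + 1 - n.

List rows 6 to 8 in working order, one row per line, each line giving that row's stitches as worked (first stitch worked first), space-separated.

Rows as worked:
k p p k k p k k p p k k p k k p p k k p
p p k p o p k p p k p o p k p p k p o p
k x k k k o p k x k k k o p k x k k k o

Derivation:
Row 6: chart row 1, WS - tiled (columns 1-20): k p p k k p p k p p k k p p k p p k k p; work from column 20 back to 1 with k<->p swapped.
Row 7: chart row 2, RS - tile across columns 1-20 and work as-is.
Row 8: chart row 3, WS - tiled (columns 1-20): o p p p x p k o p p p x p k o p p p x p; work from column 20 back to 1 with k<->p swapped.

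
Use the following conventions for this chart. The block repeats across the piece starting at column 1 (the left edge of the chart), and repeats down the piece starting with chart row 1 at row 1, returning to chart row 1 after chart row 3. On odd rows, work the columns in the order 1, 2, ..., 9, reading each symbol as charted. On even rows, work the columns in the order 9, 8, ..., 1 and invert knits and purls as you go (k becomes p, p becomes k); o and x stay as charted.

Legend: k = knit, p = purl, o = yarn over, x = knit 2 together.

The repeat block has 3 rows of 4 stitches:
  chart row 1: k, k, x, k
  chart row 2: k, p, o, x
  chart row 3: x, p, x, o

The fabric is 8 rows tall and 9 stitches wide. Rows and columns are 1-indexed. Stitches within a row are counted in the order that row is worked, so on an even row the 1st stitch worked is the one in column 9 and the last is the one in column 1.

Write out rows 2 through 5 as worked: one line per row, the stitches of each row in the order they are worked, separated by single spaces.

Row 2: chart row 2, WS - tiled (columns 1-9): k p o x k p o x k; work from column 9 back to 1 with k<->p swapped.
Row 3: chart row 3, RS - tile across columns 1-9 and work as-is.
Row 4: chart row 1, WS - tiled (columns 1-9): k k x k k k x k k; work from column 9 back to 1 with k<->p swapped.
Row 5: chart row 2, RS - tile across columns 1-9 and work as-is.

Rows as worked:
p x o k p x o k p
x p x o x p x o x
p p x p p p x p p
k p o x k p o x k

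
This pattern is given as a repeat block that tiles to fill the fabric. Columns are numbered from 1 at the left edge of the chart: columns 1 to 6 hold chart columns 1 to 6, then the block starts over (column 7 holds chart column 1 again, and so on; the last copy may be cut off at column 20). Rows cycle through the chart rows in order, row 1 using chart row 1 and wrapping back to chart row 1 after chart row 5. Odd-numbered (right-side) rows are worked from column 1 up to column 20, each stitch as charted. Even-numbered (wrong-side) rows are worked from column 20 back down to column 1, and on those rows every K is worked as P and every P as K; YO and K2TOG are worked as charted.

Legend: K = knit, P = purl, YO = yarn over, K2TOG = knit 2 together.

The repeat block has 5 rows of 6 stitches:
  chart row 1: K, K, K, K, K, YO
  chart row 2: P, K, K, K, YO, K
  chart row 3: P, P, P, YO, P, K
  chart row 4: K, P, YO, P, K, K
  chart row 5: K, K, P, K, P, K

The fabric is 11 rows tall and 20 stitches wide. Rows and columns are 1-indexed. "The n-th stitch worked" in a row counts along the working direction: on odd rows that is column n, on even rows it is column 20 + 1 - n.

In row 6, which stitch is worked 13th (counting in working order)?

Row 6: (6-1) mod 5 = 0, so use chart row 1. Even row -> WS.
Chart row 1 tiled across columns 1-20: K K K K K YO K K K K K YO K K K K K YO K K
Wrong side: read the tiled row from column 20 down to 1 and exchange K with P (leave YO, K2TOG).
Row 6 as worked: P P YO P P P P P YO P P P P P YO P P P P P
The 13th stitch worked is P.

Stitch:
P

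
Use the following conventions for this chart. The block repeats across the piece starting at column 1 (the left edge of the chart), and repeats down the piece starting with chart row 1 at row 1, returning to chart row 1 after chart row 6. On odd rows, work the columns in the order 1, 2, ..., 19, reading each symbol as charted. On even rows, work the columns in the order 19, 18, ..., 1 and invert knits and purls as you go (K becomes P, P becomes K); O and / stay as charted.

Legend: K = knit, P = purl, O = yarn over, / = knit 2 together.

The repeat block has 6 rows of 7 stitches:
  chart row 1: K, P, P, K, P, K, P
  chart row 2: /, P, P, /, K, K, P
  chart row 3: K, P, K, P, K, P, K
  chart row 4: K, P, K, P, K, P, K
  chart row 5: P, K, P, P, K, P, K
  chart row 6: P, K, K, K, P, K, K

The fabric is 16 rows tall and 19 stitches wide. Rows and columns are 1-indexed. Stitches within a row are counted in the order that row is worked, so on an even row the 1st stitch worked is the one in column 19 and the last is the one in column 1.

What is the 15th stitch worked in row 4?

Stitch:
P

Derivation:
Row 4: (4-1) mod 6 = 3, so use chart row 4. Even row -> WS.
Chart row 4 tiled across columns 1-19: K P K P K P K K P K P K P K K P K P K
WS row: flip the tiled sequence (start at column 19) and apply K<->P; O and / stay.
Row 4 as worked: P K P K P P K P K P K P P K P K P K P
The 15th stitch worked is P.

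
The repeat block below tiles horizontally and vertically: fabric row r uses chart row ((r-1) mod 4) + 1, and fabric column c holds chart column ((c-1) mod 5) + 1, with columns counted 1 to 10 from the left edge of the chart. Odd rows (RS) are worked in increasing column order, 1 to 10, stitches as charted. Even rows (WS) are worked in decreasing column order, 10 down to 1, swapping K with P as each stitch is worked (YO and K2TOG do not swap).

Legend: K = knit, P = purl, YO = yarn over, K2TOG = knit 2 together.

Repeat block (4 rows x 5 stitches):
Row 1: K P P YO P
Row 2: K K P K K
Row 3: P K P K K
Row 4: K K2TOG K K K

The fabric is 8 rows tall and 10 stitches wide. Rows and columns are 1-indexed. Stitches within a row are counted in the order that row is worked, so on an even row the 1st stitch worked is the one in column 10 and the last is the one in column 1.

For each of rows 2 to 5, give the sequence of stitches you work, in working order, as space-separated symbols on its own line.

Row 2: chart row 2, WS - tiled (columns 1-10): K K P K K K K P K K; work from column 10 back to 1 with K<->P swapped.
Row 3: chart row 3, RS - tile across columns 1-10 and work as-is.
Row 4: chart row 4, WS - tiled (columns 1-10): K K2TOG K K K K K2TOG K K K; work from column 10 back to 1 with K<->P swapped.
Row 5: chart row 1, RS - tile across columns 1-10 and work as-is.

== ROWS AS WORKED ==
P P K P P P P K P P
P K P K K P K P K K
P P P K2TOG P P P P K2TOG P
K P P YO P K P P YO P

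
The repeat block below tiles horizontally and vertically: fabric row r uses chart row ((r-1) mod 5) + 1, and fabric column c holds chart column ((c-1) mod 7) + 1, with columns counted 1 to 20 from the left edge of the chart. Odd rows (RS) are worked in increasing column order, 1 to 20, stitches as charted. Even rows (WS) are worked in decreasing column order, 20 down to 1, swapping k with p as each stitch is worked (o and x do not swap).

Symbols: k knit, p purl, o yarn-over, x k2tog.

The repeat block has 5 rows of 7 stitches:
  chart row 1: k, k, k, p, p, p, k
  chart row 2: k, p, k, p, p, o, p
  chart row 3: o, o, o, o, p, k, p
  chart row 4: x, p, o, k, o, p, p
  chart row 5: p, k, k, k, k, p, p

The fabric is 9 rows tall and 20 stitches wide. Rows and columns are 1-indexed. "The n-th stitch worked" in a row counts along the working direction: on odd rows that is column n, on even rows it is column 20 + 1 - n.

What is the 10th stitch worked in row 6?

Row 6: (6-1) mod 5 = 0, so use chart row 1. Even row -> WS.
Chart row 1 tiled across columns 1-20: k k k p p p k k k k p p p k k k k p p p
WS: work from column 20 back to column 1 (reverse the tiled row), swapping k<->p (o and x unchanged).
Row 6 as worked: k k k p p p p k k k p p p p k k k p p p
The 10th stitch worked is k.

Stitch:
k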